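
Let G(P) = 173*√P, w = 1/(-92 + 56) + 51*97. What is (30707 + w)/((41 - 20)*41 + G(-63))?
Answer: 52625263/4503168 - 222052939*I*√7/31522176 ≈ 11.686 - 18.638*I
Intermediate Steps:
w = 178091/36 (w = 1/(-36) + 4947 = -1/36 + 4947 = 178091/36 ≈ 4947.0)
(30707 + w)/((41 - 20)*41 + G(-63)) = (30707 + 178091/36)/((41 - 20)*41 + 173*√(-63)) = 1283543/(36*(21*41 + 173*(3*I*√7))) = 1283543/(36*(861 + 519*I*√7))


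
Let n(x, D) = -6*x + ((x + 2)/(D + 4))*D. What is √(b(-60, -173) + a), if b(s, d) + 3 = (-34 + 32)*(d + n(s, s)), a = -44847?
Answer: I*√2209886/7 ≈ 212.37*I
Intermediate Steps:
n(x, D) = -6*x + D*(2 + x)/(4 + D) (n(x, D) = -6*x + ((2 + x)/(4 + D))*D = -6*x + D*(2 + x)/(4 + D))
b(s, d) = -3 - 2*d - 2*(-22*s - 5*s²)/(4 + s) (b(s, d) = -3 + (-34 + 32)*(d + (-24*s + 2*s - 5*s*s)/(4 + s)) = -3 - 2*(d + (-24*s + 2*s - 5*s²)/(4 + s)) = -3 - 2*(d + (-22*s - 5*s²)/(4 + s)) = -3 + (-2*d - 2*(-22*s - 5*s²)/(4 + s)) = -3 - 2*d - 2*(-22*s - 5*s²)/(4 + s))
√(b(-60, -173) + a) = √((10*(-60)² + 44*(-60) - (3 + 2*(-173))*(4 - 60))/(4 - 60) - 44847) = √((10*3600 - 2640 - 1*(3 - 346)*(-56))/(-56) - 44847) = √(-(36000 - 2640 - 1*(-343)*(-56))/56 - 44847) = √(-(36000 - 2640 - 19208)/56 - 44847) = √(-1/56*14152 - 44847) = √(-1769/7 - 44847) = √(-315698/7) = I*√2209886/7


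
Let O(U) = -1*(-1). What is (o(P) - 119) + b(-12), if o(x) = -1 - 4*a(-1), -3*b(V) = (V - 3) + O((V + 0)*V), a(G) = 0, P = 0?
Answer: -346/3 ≈ -115.33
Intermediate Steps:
O(U) = 1
b(V) = ⅔ - V/3 (b(V) = -((V - 3) + 1)/3 = -((-3 + V) + 1)/3 = -(-2 + V)/3 = ⅔ - V/3)
o(x) = -1 (o(x) = -1 - 4*0 = -1 + 0 = -1)
(o(P) - 119) + b(-12) = (-1 - 119) + (⅔ - ⅓*(-12)) = -120 + (⅔ + 4) = -120 + 14/3 = -346/3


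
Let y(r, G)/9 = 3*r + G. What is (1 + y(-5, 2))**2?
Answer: 13456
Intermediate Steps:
y(r, G) = 9*G + 27*r (y(r, G) = 9*(3*r + G) = 9*(G + 3*r) = 9*G + 27*r)
(1 + y(-5, 2))**2 = (1 + (9*2 + 27*(-5)))**2 = (1 + (18 - 135))**2 = (1 - 117)**2 = (-116)**2 = 13456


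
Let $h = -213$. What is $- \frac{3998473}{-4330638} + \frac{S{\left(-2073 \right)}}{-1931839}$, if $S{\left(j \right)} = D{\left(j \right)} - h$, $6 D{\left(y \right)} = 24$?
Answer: $\frac{2737846981}{2965648842} \approx 0.92319$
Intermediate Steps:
$D{\left(y \right)} = 4$ ($D{\left(y \right)} = \frac{1}{6} \cdot 24 = 4$)
$S{\left(j \right)} = 217$ ($S{\left(j \right)} = 4 - -213 = 4 + 213 = 217$)
$- \frac{3998473}{-4330638} + \frac{S{\left(-2073 \right)}}{-1931839} = - \frac{3998473}{-4330638} + \frac{217}{-1931839} = \left(-3998473\right) \left(- \frac{1}{4330638}\right) + 217 \left(- \frac{1}{1931839}\right) = \frac{128983}{139698} - \frac{31}{275977} = \frac{2737846981}{2965648842}$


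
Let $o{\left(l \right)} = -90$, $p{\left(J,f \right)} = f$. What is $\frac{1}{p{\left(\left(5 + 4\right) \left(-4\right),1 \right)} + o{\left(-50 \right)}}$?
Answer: $- \frac{1}{89} \approx -0.011236$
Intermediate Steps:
$\frac{1}{p{\left(\left(5 + 4\right) \left(-4\right),1 \right)} + o{\left(-50 \right)}} = \frac{1}{1 - 90} = \frac{1}{-89} = - \frac{1}{89}$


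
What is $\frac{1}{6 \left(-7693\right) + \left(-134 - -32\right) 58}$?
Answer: $- \frac{1}{52074} \approx -1.9203 \cdot 10^{-5}$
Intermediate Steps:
$\frac{1}{6 \left(-7693\right) + \left(-134 - -32\right) 58} = \frac{1}{-46158 + \left(-134 + 32\right) 58} = \frac{1}{-46158 - 5916} = \frac{1}{-52074} = - \frac{1}{52074}$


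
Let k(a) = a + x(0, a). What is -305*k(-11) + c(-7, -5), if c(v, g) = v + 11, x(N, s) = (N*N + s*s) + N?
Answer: -33546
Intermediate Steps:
x(N, s) = N + N**2 + s**2 (x(N, s) = (N**2 + s**2) + N = N + N**2 + s**2)
c(v, g) = 11 + v
k(a) = a + a**2 (k(a) = a + (0 + 0**2 + a**2) = a + (0 + 0 + a**2) = a + a**2)
-305*k(-11) + c(-7, -5) = -(-3355)*(1 - 11) + (11 - 7) = -(-3355)*(-10) + 4 = -305*110 + 4 = -33550 + 4 = -33546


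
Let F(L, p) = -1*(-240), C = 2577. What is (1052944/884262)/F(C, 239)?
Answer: 65809/13263930 ≈ 0.0049615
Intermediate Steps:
F(L, p) = 240
(1052944/884262)/F(C, 239) = (1052944/884262)/240 = (1052944*(1/884262))*(1/240) = (526472/442131)*(1/240) = 65809/13263930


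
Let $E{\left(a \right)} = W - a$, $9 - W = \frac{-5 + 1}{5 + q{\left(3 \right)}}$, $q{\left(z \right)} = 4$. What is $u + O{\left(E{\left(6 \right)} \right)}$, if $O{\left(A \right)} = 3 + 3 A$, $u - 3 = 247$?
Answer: $\frac{790}{3} \approx 263.33$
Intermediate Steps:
$W = \frac{85}{9}$ ($W = 9 - \frac{-5 + 1}{5 + 4} = 9 - - \frac{4}{9} = 9 + \frac{4}{9} = \frac{85}{9} \approx 9.4444$)
$u = 250$ ($u = 3 + 247 = 250$)
$E{\left(a \right)} = \frac{85}{9} - a$
$u + O{\left(E{\left(6 \right)} \right)} = 250 + \left(3 + 3 \left(\frac{85}{9} - 6\right)\right) = 250 + \left(3 + 3 \cdot \frac{31}{9}\right) = 250 + \left(3 + \frac{31}{3}\right) = 250 + \frac{40}{3} = \frac{790}{3}$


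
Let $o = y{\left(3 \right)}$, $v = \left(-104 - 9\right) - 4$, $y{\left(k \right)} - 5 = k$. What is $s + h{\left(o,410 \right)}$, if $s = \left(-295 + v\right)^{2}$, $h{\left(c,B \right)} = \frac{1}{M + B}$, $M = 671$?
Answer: $\frac{183493265}{1081} \approx 1.6974 \cdot 10^{5}$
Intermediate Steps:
$y{\left(k \right)} = 5 + k$
$v = -117$ ($v = -113 - 4 = -117$)
$o = 8$ ($o = 5 + 3 = 8$)
$h{\left(c,B \right)} = \frac{1}{671 + B}$
$s = 169744$ ($s = \left(-295 - 117\right)^{2} = \left(-412\right)^{2} = 169744$)
$s + h{\left(o,410 \right)} = 169744 + \frac{1}{671 + 410} = 169744 + \frac{1}{1081} = \frac{183493265}{1081}$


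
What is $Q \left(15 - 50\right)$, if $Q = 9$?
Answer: $-315$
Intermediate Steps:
$Q \left(15 - 50\right) = 9 \left(15 - 50\right) = 9 \left(-35\right) = -315$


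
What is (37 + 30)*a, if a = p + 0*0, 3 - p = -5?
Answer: 536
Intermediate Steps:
p = 8 (p = 3 - 1*(-5) = 3 + 5 = 8)
a = 8 (a = 8 + 0*0 = 8 + 0 = 8)
(37 + 30)*a = (37 + 30)*8 = 67*8 = 536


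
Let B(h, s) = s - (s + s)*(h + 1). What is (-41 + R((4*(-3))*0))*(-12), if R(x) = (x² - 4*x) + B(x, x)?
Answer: 492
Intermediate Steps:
B(h, s) = s - 2*s*(1 + h)
R(x) = x² - 4*x - x*(1 + 2*x) (R(x) = (x² - 4*x) - x*(1 + 2*x) = x² - 4*x - x*(1 + 2*x))
(-41 + R((4*(-3))*0))*(-12) = (-41 + ((4*(-3))*0)*(-5 - 4*(-3)*0))*(-12) = (-41 + (-12*0)*(-5 - (-12)*0))*(-12) = (-41 + 0*(-5 - 1*0))*(-12) = (-41 + 0*(-5 + 0))*(-12) = (-41 + 0*(-5))*(-12) = (-41 + 0)*(-12) = -41*(-12) = 492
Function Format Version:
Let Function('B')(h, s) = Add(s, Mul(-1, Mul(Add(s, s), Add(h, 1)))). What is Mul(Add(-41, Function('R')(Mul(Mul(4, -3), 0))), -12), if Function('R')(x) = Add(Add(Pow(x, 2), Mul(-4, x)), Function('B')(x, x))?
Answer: 492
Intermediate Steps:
Function('B')(h, s) = Add(s, Mul(-2, s, Add(1, h))) (Function('B')(h, s) = Add(s, Mul(-1, Mul(Mul(2, s), Add(1, h)))) = Add(s, Mul(-1, Mul(2, s, Add(1, h)))) = Add(s, Mul(-2, s, Add(1, h))))
Function('R')(x) = Add(Pow(x, 2), Mul(-4, x), Mul(-1, x, Add(1, Mul(2, x)))) (Function('R')(x) = Add(Add(Pow(x, 2), Mul(-4, x)), Mul(-1, x, Add(1, Mul(2, x)))) = Add(Pow(x, 2), Mul(-4, x), Mul(-1, x, Add(1, Mul(2, x)))))
Mul(Add(-41, Function('R')(Mul(Mul(4, -3), 0))), -12) = Mul(Add(-41, Mul(Mul(Mul(4, -3), 0), Add(-5, Mul(-1, Mul(Mul(4, -3), 0))))), -12) = Mul(Add(-41, Mul(Mul(-12, 0), Add(-5, Mul(-1, Mul(-12, 0))))), -12) = Mul(Add(-41, Mul(0, Add(-5, Mul(-1, 0)))), -12) = Mul(Add(-41, Mul(0, Add(-5, 0))), -12) = Mul(Add(-41, Mul(0, -5)), -12) = Mul(Add(-41, 0), -12) = Mul(-41, -12) = 492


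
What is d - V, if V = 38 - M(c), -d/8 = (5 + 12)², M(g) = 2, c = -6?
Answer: -2348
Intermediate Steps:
d = -2312 (d = -8*(5 + 12)² = -8*17² = -8*289 = -2312)
V = 36 (V = 38 - 1*2 = 38 - 2 = 36)
d - V = -2312 - 1*36 = -2312 - 36 = -2348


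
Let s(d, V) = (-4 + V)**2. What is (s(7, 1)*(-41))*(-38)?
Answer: 14022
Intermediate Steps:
(s(7, 1)*(-41))*(-38) = ((-4 + 1)**2*(-41))*(-38) = ((-3)**2*(-41))*(-38) = (9*(-41))*(-38) = -369*(-38) = 14022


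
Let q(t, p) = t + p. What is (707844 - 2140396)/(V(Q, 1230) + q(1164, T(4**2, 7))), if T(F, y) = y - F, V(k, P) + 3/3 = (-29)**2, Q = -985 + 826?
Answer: -1432552/1995 ≈ -718.07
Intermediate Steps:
Q = -159
V(k, P) = 840 (V(k, P) = -1 + (-29)**2 = -1 + 841 = 840)
q(t, p) = p + t
(707844 - 2140396)/(V(Q, 1230) + q(1164, T(4**2, 7))) = (707844 - 2140396)/(840 + ((7 - 1*4**2) + 1164)) = -1432552/(840 + ((7 - 1*16) + 1164)) = -1432552/(840 + ((7 - 16) + 1164)) = -1432552/(840 + (-9 + 1164)) = -1432552/(840 + 1155) = -1432552/1995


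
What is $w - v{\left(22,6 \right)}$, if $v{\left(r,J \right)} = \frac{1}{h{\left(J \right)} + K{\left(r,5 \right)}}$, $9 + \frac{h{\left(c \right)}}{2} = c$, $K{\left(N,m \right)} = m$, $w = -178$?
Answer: $-177$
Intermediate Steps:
$h{\left(c \right)} = -18 + 2 c$
$v{\left(r,J \right)} = \frac{1}{-13 + 2 J}$ ($v{\left(r,J \right)} = \frac{1}{\left(-18 + 2 J\right) + 5} = \frac{1}{-13 + 2 J}$)
$w - v{\left(22,6 \right)} = -178 - \frac{1}{-13 + 2 \cdot 6} = -178 - \frac{1}{-13 + 12} = -178 - \frac{1}{-1} = -178 - -1 = -178 + 1 = -177$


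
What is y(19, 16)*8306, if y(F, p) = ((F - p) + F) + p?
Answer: 315628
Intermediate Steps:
y(F, p) = 2*F (y(F, p) = (-p + 2*F) + p = 2*F)
y(19, 16)*8306 = (2*19)*8306 = 38*8306 = 315628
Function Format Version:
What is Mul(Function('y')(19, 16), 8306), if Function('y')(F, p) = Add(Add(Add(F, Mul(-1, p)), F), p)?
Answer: 315628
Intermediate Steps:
Function('y')(F, p) = Mul(2, F) (Function('y')(F, p) = Add(Add(Mul(-1, p), Mul(2, F)), p) = Mul(2, F))
Mul(Function('y')(19, 16), 8306) = Mul(Mul(2, 19), 8306) = Mul(38, 8306) = 315628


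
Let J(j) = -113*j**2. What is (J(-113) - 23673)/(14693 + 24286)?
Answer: -1466570/38979 ≈ -37.625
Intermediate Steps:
(J(-113) - 23673)/(14693 + 24286) = (-113*(-113)**2 - 23673)/(14693 + 24286) = (-113*12769 - 23673)/38979 = (-1442897 - 23673)*(1/38979) = -1466570*1/38979 = -1466570/38979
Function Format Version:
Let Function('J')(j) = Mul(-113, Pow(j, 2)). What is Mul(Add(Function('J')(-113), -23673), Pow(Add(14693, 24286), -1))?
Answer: Rational(-1466570, 38979) ≈ -37.625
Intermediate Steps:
Mul(Add(Function('J')(-113), -23673), Pow(Add(14693, 24286), -1)) = Mul(Add(Mul(-113, Pow(-113, 2)), -23673), Pow(Add(14693, 24286), -1)) = Mul(Add(Mul(-113, 12769), -23673), Pow(38979, -1)) = Mul(Add(-1442897, -23673), Rational(1, 38979)) = Mul(-1466570, Rational(1, 38979)) = Rational(-1466570, 38979)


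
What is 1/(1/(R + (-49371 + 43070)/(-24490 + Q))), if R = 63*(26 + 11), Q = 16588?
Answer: 18425863/7902 ≈ 2331.8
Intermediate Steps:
R = 2331 (R = 63*37 = 2331)
1/(1/(R + (-49371 + 43070)/(-24490 + Q))) = 1/(1/(2331 + (-49371 + 43070)/(-24490 + 16588))) = 1/(1/(2331 - 6301/(-7902))) = 1/(1/(2331 - 6301*(-1/7902))) = 1/(1/(2331 + 6301/7902)) = 1/(1/(18425863/7902)) = 1/(7902/18425863) = 18425863/7902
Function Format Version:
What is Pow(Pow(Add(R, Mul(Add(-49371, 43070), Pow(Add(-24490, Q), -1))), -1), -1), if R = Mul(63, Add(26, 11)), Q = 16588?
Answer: Rational(18425863, 7902) ≈ 2331.8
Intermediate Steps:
R = 2331 (R = Mul(63, 37) = 2331)
Pow(Pow(Add(R, Mul(Add(-49371, 43070), Pow(Add(-24490, Q), -1))), -1), -1) = Pow(Pow(Add(2331, Mul(Add(-49371, 43070), Pow(Add(-24490, 16588), -1))), -1), -1) = Pow(Pow(Add(2331, Mul(-6301, Pow(-7902, -1))), -1), -1) = Pow(Pow(Add(2331, Mul(-6301, Rational(-1, 7902))), -1), -1) = Pow(Pow(Add(2331, Rational(6301, 7902)), -1), -1) = Pow(Pow(Rational(18425863, 7902), -1), -1) = Pow(Rational(7902, 18425863), -1) = Rational(18425863, 7902)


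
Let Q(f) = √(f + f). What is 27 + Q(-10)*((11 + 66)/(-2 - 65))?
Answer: 27 - 154*I*√5/67 ≈ 27.0 - 5.1396*I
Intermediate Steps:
Q(f) = √2*√f (Q(f) = √(2*f) = √2*√f)
27 + Q(-10)*((11 + 66)/(-2 - 65)) = 27 + (√2*√(-10))*((11 + 66)/(-2 - 65)) = 27 + (√2*(I*√10))*(77/(-67)) = 27 + (2*I*√5)*(77*(-1/67)) = 27 + (2*I*√5)*(-77/67) = 27 - 154*I*√5/67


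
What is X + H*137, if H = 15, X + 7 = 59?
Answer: 2107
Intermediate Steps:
X = 52 (X = -7 + 59 = 52)
X + H*137 = 52 + 15*137 = 52 + 2055 = 2107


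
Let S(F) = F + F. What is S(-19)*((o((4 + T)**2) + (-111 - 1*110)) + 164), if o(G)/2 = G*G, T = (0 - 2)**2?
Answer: -309130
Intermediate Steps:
T = 4 (T = (-2)**2 = 4)
o(G) = 2*G**2 (o(G) = 2*(G*G) = 2*G**2)
S(F) = 2*F
S(-19)*((o((4 + T)**2) + (-111 - 1*110)) + 164) = (2*(-19))*((2*((4 + 4)**2)**2 + (-111 - 1*110)) + 164) = -38*((2*(8**2)**2 + (-111 - 110)) + 164) = -38*((2*64**2 - 221) + 164) = -38*((2*4096 - 221) + 164) = -38*((8192 - 221) + 164) = -38*(7971 + 164) = -38*8135 = -309130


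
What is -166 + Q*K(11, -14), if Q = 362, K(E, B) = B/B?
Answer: 196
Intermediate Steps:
K(E, B) = 1
-166 + Q*K(11, -14) = -166 + 362*1 = -166 + 362 = 196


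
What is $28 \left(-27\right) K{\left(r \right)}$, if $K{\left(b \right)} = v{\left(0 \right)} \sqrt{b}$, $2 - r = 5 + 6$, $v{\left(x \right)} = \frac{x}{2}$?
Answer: $0$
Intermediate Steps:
$v{\left(x \right)} = \frac{x}{2}$ ($v{\left(x \right)} = x \frac{1}{2} = \frac{x}{2}$)
$r = -9$ ($r = 2 - \left(5 + 6\right) = 2 - 11 = -9$)
$K{\left(b \right)} = 0$ ($K{\left(b \right)} = \frac{1}{2} \cdot 0 \sqrt{b} = 0 \sqrt{b} = 0$)
$28 \left(-27\right) K{\left(r \right)} = 28 \left(-27\right) 0 = \left(-756\right) 0 = 0$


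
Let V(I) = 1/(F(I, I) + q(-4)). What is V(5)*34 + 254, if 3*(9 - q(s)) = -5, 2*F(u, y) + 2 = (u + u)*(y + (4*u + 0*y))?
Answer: 51359/202 ≈ 254.25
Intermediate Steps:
F(u, y) = -1 + u*(y + 4*u) (F(u, y) = -1 + ((u + u)*(y + (4*u + 0*y)))/2 = -1 + ((2*u)*(y + (4*u + 0)))/2 = -1 + ((2*u)*(y + 4*u))/2 = -1 + (2*u*(y + 4*u))/2 = -1 + u*(y + 4*u))
q(s) = 32/3 (q(s) = 9 - 1/3*(-5) = 9 + 5/3 = 32/3)
V(I) = 1/(29/3 + 5*I**2) (V(I) = 1/((-1 + 4*I**2 + I*I) + 32/3) = 1/((-1 + 4*I**2 + I**2) + 32/3) = 1/((-1 + 5*I**2) + 32/3) = 1/(29/3 + 5*I**2))
V(5)*34 + 254 = (3/(29 + 15*5**2))*34 + 254 = (3/(29 + 15*25))*34 + 254 = (3/(29 + 375))*34 + 254 = (3/404)*34 + 254 = 51/202 + 254 = 51359/202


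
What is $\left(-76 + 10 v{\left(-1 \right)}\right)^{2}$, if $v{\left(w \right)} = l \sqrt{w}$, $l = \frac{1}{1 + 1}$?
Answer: $5751 - 760 i \approx 5751.0 - 760.0 i$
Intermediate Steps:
$l = \frac{1}{2} \approx 0.5$
$v{\left(w \right)} = \frac{\sqrt{w}}{2}$
$\left(-76 + 10 v{\left(-1 \right)}\right)^{2} = \left(-76 + 10 \frac{\sqrt{-1}}{2}\right)^{2} = \left(-76 + 10 \frac{i}{2}\right)^{2} = \left(-76 + 5 i\right)^{2}$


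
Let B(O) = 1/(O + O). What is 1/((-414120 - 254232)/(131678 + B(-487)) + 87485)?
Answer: 42751457/3739894224029 ≈ 1.1431e-5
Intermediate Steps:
B(O) = 1/(2*O)
1/((-414120 - 254232)/(131678 + B(-487)) + 87485) = 1/((-414120 - 254232)/(131678 + (1/2)/(-487)) + 87485) = 1/(-668352/(131678 + (1/2)*(-1/487)) + 87485) = 1/(-668352/(131678 - 1/974) + 87485) = 1/(-668352/128254371/974 + 87485) = 1/(-668352*974/128254371 + 87485) = 1/(-216991616/42751457 + 87485) = 1/(3739894224029/42751457) = 42751457/3739894224029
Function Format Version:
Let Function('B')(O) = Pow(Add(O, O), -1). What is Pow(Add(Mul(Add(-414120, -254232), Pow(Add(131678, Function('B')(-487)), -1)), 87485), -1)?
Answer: Rational(42751457, 3739894224029) ≈ 1.1431e-5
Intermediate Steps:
Function('B')(O) = Mul(Rational(1, 2), Pow(O, -1)) (Function('B')(O) = Pow(Mul(2, O), -1) = Mul(Rational(1, 2), Pow(O, -1)))
Pow(Add(Mul(Add(-414120, -254232), Pow(Add(131678, Function('B')(-487)), -1)), 87485), -1) = Pow(Add(Mul(Add(-414120, -254232), Pow(Add(131678, Mul(Rational(1, 2), Pow(-487, -1))), -1)), 87485), -1) = Pow(Add(Mul(-668352, Pow(Add(131678, Mul(Rational(1, 2), Rational(-1, 487))), -1)), 87485), -1) = Pow(Add(Mul(-668352, Pow(Add(131678, Rational(-1, 974)), -1)), 87485), -1) = Pow(Add(Mul(-668352, Pow(Rational(128254371, 974), -1)), 87485), -1) = Pow(Add(Mul(-668352, Rational(974, 128254371)), 87485), -1) = Pow(Add(Rational(-216991616, 42751457), 87485), -1) = Pow(Rational(3739894224029, 42751457), -1) = Rational(42751457, 3739894224029)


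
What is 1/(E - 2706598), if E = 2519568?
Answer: -1/187030 ≈ -5.3467e-6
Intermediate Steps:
1/(E - 2706598) = 1/(2519568 - 2706598) = 1/(-187030) = -1/187030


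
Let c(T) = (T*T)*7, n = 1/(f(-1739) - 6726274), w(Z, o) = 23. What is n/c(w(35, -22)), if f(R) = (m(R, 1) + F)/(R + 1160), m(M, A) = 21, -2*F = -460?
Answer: -579/14421381257591 ≈ -4.0149e-11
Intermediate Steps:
F = 230 (F = -½*(-460) = 230)
f(R) = 251/(1160 + R) (f(R) = (21 + 230)/(R + 1160) = 251/(1160 + R))
n = -579/3894512897 (n = 1/(251/(1160 - 1739) - 6726274) = 1/(251/(-579) - 6726274) = 1/(251*(-1/579) - 6726274) = 1/(-251/579 - 6726274) = 1/(-3894512897/579) = -579/3894512897 ≈ -1.4867e-7)
c(T) = 7*T² (c(T) = T²*7 = 7*T²)
n/c(w(35, -22)) = -579/(3894512897*(7*23²)) = -579/(3894512897*(7*529)) = -579/3894512897/3703 = -579/3894512897*1/3703 = -579/14421381257591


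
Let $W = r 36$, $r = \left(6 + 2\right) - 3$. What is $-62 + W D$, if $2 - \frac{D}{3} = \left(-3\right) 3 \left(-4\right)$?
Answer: $-18422$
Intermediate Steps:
$r = 5$ ($r = 8 - 3 = 5$)
$D = -102$ ($D = 6 - 3 \left(-3\right) 3 \left(-4\right) = 6 - 3 \left(\left(-9\right) \left(-4\right)\right) = 6 - 108 = -102$)
$W = 180$ ($W = 5 \cdot 36 = 180$)
$-62 + W D = -62 + 180 \left(-102\right) = -62 - 18360 = -18422$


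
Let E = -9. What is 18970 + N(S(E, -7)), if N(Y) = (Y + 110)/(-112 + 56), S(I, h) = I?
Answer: 1062219/56 ≈ 18968.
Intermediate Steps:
N(Y) = -55/28 - Y/56 (N(Y) = (110 + Y)/(-56) = (110 + Y)*(-1/56) = -55/28 - Y/56)
18970 + N(S(E, -7)) = 18970 + (-55/28 - 1/56*(-9)) = 18970 + (-55/28 + 9/56) = 18970 - 101/56 = 1062219/56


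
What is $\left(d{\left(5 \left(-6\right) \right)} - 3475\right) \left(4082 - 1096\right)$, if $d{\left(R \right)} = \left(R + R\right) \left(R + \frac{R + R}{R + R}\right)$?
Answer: $-5180710$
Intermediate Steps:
$d{\left(R \right)} = 2 R \left(1 + R\right)$ ($d{\left(R \right)} = 2 R \left(R + \frac{2 R}{2 R}\right) = 2 R \left(R + 2 R \frac{1}{2 R}\right) = 2 R \left(R + 1\right) = 2 R \left(1 + R\right)$)
$\left(d{\left(5 \left(-6\right) \right)} - 3475\right) \left(4082 - 1096\right) = \left(2 \cdot 5 \left(-6\right) \left(1 + 5 \left(-6\right)\right) - 3475\right) \left(4082 - 1096\right) = \left(2 \left(-30\right) \left(1 - 30\right) - 3475\right) 2986 = \left(2 \left(-30\right) \left(-29\right) - 3475\right) 2986 = \left(1740 - 3475\right) 2986 = \left(-1735\right) 2986 = -5180710$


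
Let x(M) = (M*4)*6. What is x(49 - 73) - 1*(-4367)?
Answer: 3791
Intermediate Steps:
x(M) = 24*M (x(M) = (4*M)*6 = 24*M)
x(49 - 73) - 1*(-4367) = 24*(49 - 73) - 1*(-4367) = 24*(-24) + 4367 = -576 + 4367 = 3791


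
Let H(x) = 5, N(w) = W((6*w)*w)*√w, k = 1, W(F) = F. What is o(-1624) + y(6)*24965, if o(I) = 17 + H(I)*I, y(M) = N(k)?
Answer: 141687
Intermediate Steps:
N(w) = 6*w^(5/2) (N(w) = ((6*w)*w)*√w = (6*w²)*√w = 6*w^(5/2))
y(M) = 6 (y(M) = 6*1^(5/2) = 6*1 = 6)
o(I) = 17 + 5*I
o(-1624) + y(6)*24965 = (17 + 5*(-1624)) + 6*24965 = (17 - 8120) + 149790 = -8103 + 149790 = 141687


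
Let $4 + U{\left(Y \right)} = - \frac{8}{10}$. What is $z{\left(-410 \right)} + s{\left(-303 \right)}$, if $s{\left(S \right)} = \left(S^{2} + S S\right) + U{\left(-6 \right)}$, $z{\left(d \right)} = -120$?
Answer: $\frac{917466}{5} \approx 1.8349 \cdot 10^{5}$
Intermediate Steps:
$U{\left(Y \right)} = - \frac{24}{5}$ ($U{\left(Y \right)} = -4 - \frac{8}{10} = -4 - \frac{4}{5} = - \frac{24}{5}$)
$s{\left(S \right)} = - \frac{24}{5} + 2 S^{2}$ ($s{\left(S \right)} = \left(S^{2} + S S\right) - \frac{24}{5} = \left(S^{2} + S^{2}\right) - \frac{24}{5} = 2 S^{2} - \frac{24}{5} = - \frac{24}{5} + 2 S^{2}$)
$z{\left(-410 \right)} + s{\left(-303 \right)} = -120 - \left(\frac{24}{5} - 2 \left(-303\right)^{2}\right) = -120 + \left(- \frac{24}{5} + 2 \cdot 91809\right) = -120 + \left(- \frac{24}{5} + 183618\right) = -120 + \frac{918066}{5} = \frac{917466}{5}$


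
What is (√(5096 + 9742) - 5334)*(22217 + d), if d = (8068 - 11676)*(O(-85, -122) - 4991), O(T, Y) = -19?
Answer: -96536316198 + 18098297*√14838 ≈ -9.4332e+10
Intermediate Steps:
d = 18076080 (d = (8068 - 11676)*(-19 - 4991) = -3608*(-5010) = 18076080)
(√(5096 + 9742) - 5334)*(22217 + d) = (√(5096 + 9742) - 5334)*(22217 + 18076080) = (√14838 - 5334)*18098297 = (-5334 + √14838)*18098297 = -96536316198 + 18098297*√14838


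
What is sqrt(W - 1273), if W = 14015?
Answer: sqrt(12742) ≈ 112.88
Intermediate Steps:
sqrt(W - 1273) = sqrt(14015 - 1273) = sqrt(12742)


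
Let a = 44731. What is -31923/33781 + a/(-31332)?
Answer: -2511269347/1058426292 ≈ -2.3726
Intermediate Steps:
-31923/33781 + a/(-31332) = -31923/33781 + 44731/(-31332) = -31923*1/33781 + 44731*(-1/31332) = -31923/33781 - 44731/31332 = -2511269347/1058426292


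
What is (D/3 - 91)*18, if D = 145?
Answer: -768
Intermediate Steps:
(D/3 - 91)*18 = (145/3 - 91)*18 = -128/3*18 = -768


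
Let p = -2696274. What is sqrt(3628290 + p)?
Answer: 4*sqrt(58251) ≈ 965.41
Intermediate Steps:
sqrt(3628290 + p) = sqrt(3628290 - 2696274) = sqrt(932016) = 4*sqrt(58251)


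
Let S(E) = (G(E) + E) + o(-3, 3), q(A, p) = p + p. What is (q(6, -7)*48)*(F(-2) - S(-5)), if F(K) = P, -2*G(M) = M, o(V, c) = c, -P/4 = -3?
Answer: -7728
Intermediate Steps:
q(A, p) = 2*p
P = 12 (P = -4*(-3) = 12)
G(M) = -M/2
F(K) = 12
S(E) = 3 + E/2 (S(E) = (-E/2 + E) + 3 = E/2 + 3 = 3 + E/2)
(q(6, -7)*48)*(F(-2) - S(-5)) = ((2*(-7))*48)*(12 - (3 + (1/2)*(-5))) = (-14*48)*(12 - (3 - 5/2)) = -672*(12 - 1*1/2) = -672*(12 - 1/2) = -672*23/2 = -7728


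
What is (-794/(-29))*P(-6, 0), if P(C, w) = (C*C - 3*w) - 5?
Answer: 24614/29 ≈ 848.76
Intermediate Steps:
P(C, w) = -5 + C² - 3*w (P(C, w) = (C² - 3*w) - 5 = -5 + C² - 3*w)
(-794/(-29))*P(-6, 0) = (-794/(-29))*(-5 + (-6)² - 3*0) = (-794*(-1/29))*(-5 + 36 + 0) = (794/29)*31 = 24614/29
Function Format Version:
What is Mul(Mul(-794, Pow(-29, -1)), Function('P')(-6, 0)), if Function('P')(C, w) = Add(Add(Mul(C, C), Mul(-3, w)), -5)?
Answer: Rational(24614, 29) ≈ 848.76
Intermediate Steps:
Function('P')(C, w) = Add(-5, Pow(C, 2), Mul(-3, w)) (Function('P')(C, w) = Add(Add(Pow(C, 2), Mul(-3, w)), -5) = Add(-5, Pow(C, 2), Mul(-3, w)))
Mul(Mul(-794, Pow(-29, -1)), Function('P')(-6, 0)) = Mul(Mul(-794, Pow(-29, -1)), Add(-5, Pow(-6, 2), Mul(-3, 0))) = Mul(Mul(-794, Rational(-1, 29)), Add(-5, 36, 0)) = Mul(Rational(794, 29), 31) = Rational(24614, 29)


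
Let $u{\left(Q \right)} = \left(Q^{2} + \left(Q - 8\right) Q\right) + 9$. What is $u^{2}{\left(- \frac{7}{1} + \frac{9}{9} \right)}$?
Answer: $16641$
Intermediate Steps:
$u{\left(Q \right)} = 9 + Q^{2} + Q \left(-8 + Q\right)$ ($u{\left(Q \right)} = \left(Q^{2} + \left(-8 + Q\right) Q\right) + 9 = \left(Q^{2} + Q \left(-8 + Q\right)\right) + 9 = 9 + Q^{2} + Q \left(-8 + Q\right)$)
$u^{2}{\left(- \frac{7}{1} + \frac{9}{9} \right)} = \left(9 - 8 \left(- \frac{7}{1} + \frac{9}{9}\right) + 2 \left(- \frac{7}{1} + \frac{9}{9}\right)^{2}\right)^{2} = \left(9 - 8 \left(\left(-7\right) 1 + 9 \cdot \frac{1}{9}\right) + 2 \left(\left(-7\right) 1 + 9 \cdot \frac{1}{9}\right)^{2}\right)^{2} = \left(9 - 8 \left(-7 + 1\right) + 2 \left(-7 + 1\right)^{2}\right)^{2} = \left(9 - -48 + 2 \left(-6\right)^{2}\right)^{2} = \left(9 + 48 + 2 \cdot 36\right)^{2} = \left(9 + 48 + 72\right)^{2} = 129^{2} = 16641$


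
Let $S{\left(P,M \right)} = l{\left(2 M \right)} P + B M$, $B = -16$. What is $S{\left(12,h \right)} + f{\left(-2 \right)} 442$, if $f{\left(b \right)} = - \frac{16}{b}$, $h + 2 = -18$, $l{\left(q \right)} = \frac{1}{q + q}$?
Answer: $\frac{77117}{20} \approx 3855.9$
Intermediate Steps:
$l{\left(q \right)} = \frac{1}{2 q}$
$h = -20$ ($h = -2 - 18 = -20$)
$S{\left(P,M \right)} = - 16 M + \frac{P}{4 M}$ ($S{\left(P,M \right)} = \frac{1}{2 \cdot 2 M} P - 16 M = \frac{\frac{1}{2} \frac{1}{M}}{2} P - 16 M = \frac{1}{4 M} P - 16 M = \frac{P}{4 M} - 16 M = - 16 M + \frac{P}{4 M}$)
$S{\left(12,h \right)} + f{\left(-2 \right)} 442 = \left(\left(-16\right) \left(-20\right) + \frac{1}{4} \cdot 12 \frac{1}{-20}\right) + - \frac{16}{-2} \cdot 442 = \left(320 + \frac{1}{4} \cdot 12 \left(- \frac{1}{20}\right)\right) + \left(-16\right) \left(- \frac{1}{2}\right) 442 = \left(320 - \frac{3}{20}\right) + 8 \cdot 442 = \frac{6397}{20} + 3536 = \frac{77117}{20}$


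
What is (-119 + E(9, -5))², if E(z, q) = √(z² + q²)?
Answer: (119 - √106)² ≈ 11817.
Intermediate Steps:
E(z, q) = √(q² + z²)
(-119 + E(9, -5))² = (-119 + √((-5)² + 9²))² = (-119 + √(25 + 81))² = (-119 + √106)²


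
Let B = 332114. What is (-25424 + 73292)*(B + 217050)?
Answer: 26287382352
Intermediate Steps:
(-25424 + 73292)*(B + 217050) = (-25424 + 73292)*(332114 + 217050) = 47868*549164 = 26287382352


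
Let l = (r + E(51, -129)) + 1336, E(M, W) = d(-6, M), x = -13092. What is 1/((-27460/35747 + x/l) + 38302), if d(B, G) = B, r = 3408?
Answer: 84684643/3243292143584 ≈ 2.6111e-5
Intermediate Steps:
E(M, W) = -6
l = 4738 (l = (3408 - 6) + 1336 = 3402 + 1336 = 4738)
1/((-27460/35747 + x/l) + 38302) = 1/((-27460/35747 - 13092/4738) + 38302) = 1/((-27460*1/35747 - 13092*1/4738) + 38302) = 1/((-27460/35747 - 6546/2369) + 38302) = 1/(-299052602/84684643 + 38302) = 1/(3243292143584/84684643) = 84684643/3243292143584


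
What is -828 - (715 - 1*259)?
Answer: -1284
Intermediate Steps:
-828 - (715 - 1*259) = -828 - (715 - 259) = -828 - 1*456 = -828 - 456 = -1284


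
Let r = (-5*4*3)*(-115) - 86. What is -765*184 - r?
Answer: -147574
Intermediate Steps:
r = 6814 (r = -20*3*(-115) - 86 = -60*(-115) - 86 = 6900 - 86 = 6814)
-765*184 - r = -765*184 - 1*6814 = -140760 - 6814 = -147574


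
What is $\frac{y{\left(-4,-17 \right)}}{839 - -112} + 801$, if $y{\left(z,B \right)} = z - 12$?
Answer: $\frac{761735}{951} \approx 800.98$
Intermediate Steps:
$y{\left(z,B \right)} = -12 + z$ ($y{\left(z,B \right)} = z - 12 = -12 + z$)
$\frac{y{\left(-4,-17 \right)}}{839 - -112} + 801 = \frac{-12 - 4}{839 - -112} + 801 = \frac{1}{839 + \left(-624 + 736\right)} \left(-16\right) + 801 = \frac{1}{839 + 112} \left(-16\right) + 801 = \frac{1}{951} \left(-16\right) + 801 = - \frac{16}{951} + 801 = \frac{761735}{951}$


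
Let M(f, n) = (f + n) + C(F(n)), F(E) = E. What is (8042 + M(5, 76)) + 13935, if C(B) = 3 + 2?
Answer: 22063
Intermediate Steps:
C(B) = 5
M(f, n) = 5 + f + n (M(f, n) = (f + n) + 5 = 5 + f + n)
(8042 + M(5, 76)) + 13935 = (8042 + (5 + 5 + 76)) + 13935 = (8042 + 86) + 13935 = 8128 + 13935 = 22063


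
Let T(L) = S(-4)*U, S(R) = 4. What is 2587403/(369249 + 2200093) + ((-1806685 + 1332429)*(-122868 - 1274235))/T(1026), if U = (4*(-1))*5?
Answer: -106400383359417851/12846710 ≈ -8.2823e+9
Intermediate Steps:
U = -20 (U = -4*5 = -20)
T(L) = -80 (T(L) = 4*(-20) = -80)
2587403/(369249 + 2200093) + ((-1806685 + 1332429)*(-122868 - 1274235))/T(1026) = 2587403/(369249 + 2200093) + ((-1806685 + 1332429)*(-122868 - 1274235))/(-80) = 2587403/2569342 - 474256*(-1397103)*(-1/80) = 2587403*(1/2569342) + 662584480368*(-1/80) = 2587403/2569342 - 41411530023/5 = -106400383359417851/12846710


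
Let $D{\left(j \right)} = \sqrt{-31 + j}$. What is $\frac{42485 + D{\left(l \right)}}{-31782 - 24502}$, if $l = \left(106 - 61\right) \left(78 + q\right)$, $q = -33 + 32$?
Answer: $- \frac{42485}{56284} - \frac{\sqrt{3434}}{56284} \approx -0.75587$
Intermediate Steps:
$q = -1$
$l = 3465$ ($l = \left(106 - 61\right) \left(78 - 1\right) = 45 \cdot 77 = 3465$)
$\frac{42485 + D{\left(l \right)}}{-31782 - 24502} = \frac{42485 + \sqrt{-31 + 3465}}{-31782 - 24502} = \frac{42485 + \sqrt{3434}}{-56284} = \left(42485 + \sqrt{3434}\right) \left(- \frac{1}{56284}\right) = - \frac{42485}{56284} - \frac{\sqrt{3434}}{56284}$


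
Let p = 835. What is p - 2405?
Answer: -1570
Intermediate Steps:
p - 2405 = 835 - 2405 = -1570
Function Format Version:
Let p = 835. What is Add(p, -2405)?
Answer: -1570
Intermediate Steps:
Add(p, -2405) = Add(835, -2405) = -1570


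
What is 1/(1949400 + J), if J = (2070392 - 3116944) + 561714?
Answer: 1/1464562 ≈ 6.8280e-7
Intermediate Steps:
J = -484838 (J = -1046552 + 561714 = -484838)
1/(1949400 + J) = 1/(1949400 - 484838) = 1/1464562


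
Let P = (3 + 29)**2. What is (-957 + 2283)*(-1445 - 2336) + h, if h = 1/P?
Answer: -5133932543/1024 ≈ -5.0136e+6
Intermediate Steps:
P = 1024 (P = 32**2 = 1024)
h = 1/1024 ≈ 0.00097656
(-957 + 2283)*(-1445 - 2336) + h = (-957 + 2283)*(-1445 - 2336) + 1/1024 = 1326*(-3781) + 1/1024 = -5013606 + 1/1024 = -5133932543/1024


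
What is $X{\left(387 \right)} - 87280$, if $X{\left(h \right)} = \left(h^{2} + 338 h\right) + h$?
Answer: $193682$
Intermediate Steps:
$X{\left(h \right)} = h^{2} + 339 h$
$X{\left(387 \right)} - 87280 = 387 \left(339 + 387\right) - 87280 = 387 \cdot 726 - 87280 = 280962 - 87280 = 193682$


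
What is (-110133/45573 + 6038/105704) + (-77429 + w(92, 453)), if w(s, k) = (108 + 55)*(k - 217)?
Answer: -31282696821595/802874732 ≈ -38963.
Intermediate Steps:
w(s, k) = -35371 + 163*k (w(s, k) = 163*(-217 + k) = -35371 + 163*k)
(-110133/45573 + 6038/105704) + (-77429 + w(92, 453)) = (-110133/45573 + 6038/105704) + (-77429 + (-35371 + 163*453)) = (-110133*1/45573 + 6038*(1/105704)) + (-77429 + (-35371 + 73839)) = (-36711/15191 + 3019/52852) + (-77429 + 38468) = -1894388143/802874732 - 38961 = -31282696821595/802874732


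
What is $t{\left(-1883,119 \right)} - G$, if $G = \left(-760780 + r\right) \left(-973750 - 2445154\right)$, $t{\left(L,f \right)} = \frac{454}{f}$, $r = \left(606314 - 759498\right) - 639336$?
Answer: $- \frac{631959446400346}{119} \approx -5.3106 \cdot 10^{12}$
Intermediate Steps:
$r = -792520$ ($r = -153184 - 639336 = -792520$)
$G = 5310583583200$ ($G = \left(-760780 - 792520\right) \left(-973750 - 2445154\right) = \left(-1553300\right) \left(-3418904\right) = 5310583583200$)
$t{\left(-1883,119 \right)} - G = \frac{454}{119} - 5310583583200 = - \frac{631959446400346}{119}$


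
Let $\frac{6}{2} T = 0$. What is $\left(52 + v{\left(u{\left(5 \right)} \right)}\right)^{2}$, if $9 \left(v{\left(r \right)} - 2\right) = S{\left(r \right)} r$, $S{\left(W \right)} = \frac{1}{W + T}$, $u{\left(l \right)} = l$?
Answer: $\frac{237169}{81} \approx 2928.0$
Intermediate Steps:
$T = 0$ ($T = \frac{1}{3} \cdot 0 = 0$)
$S{\left(W \right)} = \frac{1}{W}$ ($S{\left(W \right)} = \frac{1}{W + 0} = \frac{1}{W}$)
$v{\left(r \right)} = \frac{19}{9}$ ($v{\left(r \right)} = 2 + \frac{\frac{1}{r} r}{9} = 2 + \frac{1}{9} \cdot 1 = 2 + \frac{1}{9} = \frac{19}{9}$)
$\left(52 + v{\left(u{\left(5 \right)} \right)}\right)^{2} = \left(52 + \frac{19}{9}\right)^{2} = \left(\frac{487}{9}\right)^{2} = \frac{237169}{81}$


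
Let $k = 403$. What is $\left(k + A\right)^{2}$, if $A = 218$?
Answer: $385641$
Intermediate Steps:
$\left(k + A\right)^{2} = \left(403 + 218\right)^{2} = 621^{2} = 385641$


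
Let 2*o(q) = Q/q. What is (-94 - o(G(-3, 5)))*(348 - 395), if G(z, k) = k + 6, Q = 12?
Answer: 48880/11 ≈ 4443.6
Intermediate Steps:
G(z, k) = 6 + k
o(q) = 6/q (o(q) = (12/q)/2 = 6/q)
(-94 - o(G(-3, 5)))*(348 - 395) = (-94 - 6/(6 + 5))*(348 - 395) = (-94 - 6/11)*(-47) = -1040/11*(-47) = 48880/11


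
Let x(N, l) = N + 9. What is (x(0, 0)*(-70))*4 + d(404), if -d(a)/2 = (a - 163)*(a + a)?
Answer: -391976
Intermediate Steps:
x(N, l) = 9 + N
d(a) = -4*a*(-163 + a) (d(a) = -2*(a - 163)*(a + a) = -2*(-163 + a)*2*a = -4*a*(-163 + a))
(x(0, 0)*(-70))*4 + d(404) = ((9 + 0)*(-70))*4 + 4*404*(163 - 1*404) = (9*(-70))*4 + 4*404*(163 - 404) = -630*4 + 4*404*(-241) = -2520 - 389456 = -391976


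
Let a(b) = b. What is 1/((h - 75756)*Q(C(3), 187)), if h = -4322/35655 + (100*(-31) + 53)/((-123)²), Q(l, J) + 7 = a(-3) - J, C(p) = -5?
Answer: 179808165/2683456255364657 ≈ 6.7006e-8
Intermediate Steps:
Q(l, J) = -10 - J (Q(l, J) = -7 + (-3 - J) = -10 - J)
h = -58009441/179808165 (h = -4322*1/35655 + (-3100 + 53)/15129 = -4322/35655 - 3047*1/15129 = -4322/35655 - 3047/15129 = -58009441/179808165 ≈ -0.32262)
1/((h - 75756)*Q(C(3), 187)) = 1/((-58009441/179808165 - 75756)*(-10 - 1*187)) = 1/((-13621605357181/179808165)*(-10 - 187)) = -179808165/13621605357181/(-197) = -179808165/13621605357181*(-1/197) = 179808165/2683456255364657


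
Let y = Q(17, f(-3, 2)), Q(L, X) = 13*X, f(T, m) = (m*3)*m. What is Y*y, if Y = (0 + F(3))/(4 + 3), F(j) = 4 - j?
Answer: 156/7 ≈ 22.286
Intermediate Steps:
f(T, m) = 3*m**2 (f(T, m) = (3*m)*m = 3*m**2)
y = 156 (y = 13*(3*2**2) = 13*(3*4) = 13*12 = 156)
Y = 1/7 (Y = (0 + (4 - 1*3))/(4 + 3) = (0 + (4 - 3))/7 = (0 + 1)*(1/7) = 1*(1/7) = 1/7 ≈ 0.14286)
Y*y = (1/7)*156 = 156/7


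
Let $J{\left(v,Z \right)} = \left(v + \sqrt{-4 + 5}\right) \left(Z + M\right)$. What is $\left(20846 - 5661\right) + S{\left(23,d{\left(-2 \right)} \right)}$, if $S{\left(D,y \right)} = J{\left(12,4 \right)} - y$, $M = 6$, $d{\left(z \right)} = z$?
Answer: $15317$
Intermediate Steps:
$J{\left(v,Z \right)} = \left(1 + v\right) \left(6 + Z\right)$ ($J{\left(v,Z \right)} = \left(v + \sqrt{-4 + 5}\right) \left(Z + 6\right) = \left(v + \sqrt{1}\right) \left(6 + Z\right) = \left(v + 1\right) \left(6 + Z\right) = \left(1 + v\right) \left(6 + Z\right)$)
$S{\left(D,y \right)} = 130 - y$ ($S{\left(D,y \right)} = \left(6 + 4 + 6 \cdot 12 + 4 \cdot 12\right) - y = \left(6 + 4 + 72 + 48\right) - y = 130 - y$)
$\left(20846 - 5661\right) + S{\left(23,d{\left(-2 \right)} \right)} = \left(20846 - 5661\right) + \left(130 - -2\right) = 15185 + \left(130 + 2\right) = 15185 + 132 = 15317$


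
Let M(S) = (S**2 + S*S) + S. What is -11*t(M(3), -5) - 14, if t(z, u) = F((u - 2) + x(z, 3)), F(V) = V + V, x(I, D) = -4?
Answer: 228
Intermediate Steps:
M(S) = S + 2*S**2 (M(S) = (S**2 + S**2) + S = 2*S**2 + S = S + 2*S**2)
F(V) = 2*V
t(z, u) = -12 + 2*u (t(z, u) = 2*((u - 2) - 4) = 2*((-2 + u) - 4) = 2*(-6 + u) = -12 + 2*u)
-11*t(M(3), -5) - 14 = -11*(-12 + 2*(-5)) - 14 = -11*(-12 - 10) - 14 = -11*(-22) - 14 = 242 - 14 = 228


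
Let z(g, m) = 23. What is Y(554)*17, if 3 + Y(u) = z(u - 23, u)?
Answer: 340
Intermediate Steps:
Y(u) = 20 (Y(u) = -3 + 23 = 20)
Y(554)*17 = 20*17 = 340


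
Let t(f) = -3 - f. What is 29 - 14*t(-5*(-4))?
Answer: 351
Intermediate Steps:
29 - 14*t(-5*(-4)) = 29 - 14*(-3 - (-5)*(-4)) = 29 - 14*(-3 - 1*20) = 29 - 14*(-3 - 20) = 29 - 14*(-23) = 29 + 322 = 351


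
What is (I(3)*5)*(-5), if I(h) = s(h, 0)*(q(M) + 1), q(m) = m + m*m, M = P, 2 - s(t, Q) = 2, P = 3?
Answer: 0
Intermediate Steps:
s(t, Q) = 0 (s(t, Q) = 2 - 1*2 = 2 - 2 = 0)
M = 3
q(m) = m + m²
I(h) = 0 (I(h) = 0*(3*(1 + 3) + 1) = 0*(3*4 + 1) = 0*(12 + 1) = 0*13 = 0)
(I(3)*5)*(-5) = (0*5)*(-5) = 0*(-5) = 0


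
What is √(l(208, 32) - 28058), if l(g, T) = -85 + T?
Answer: I*√28111 ≈ 167.66*I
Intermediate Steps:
√(l(208, 32) - 28058) = √((-85 + 32) - 28058) = √(-53 - 28058) = √(-28111) = I*√28111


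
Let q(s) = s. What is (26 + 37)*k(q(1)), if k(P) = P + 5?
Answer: 378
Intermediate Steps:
k(P) = 5 + P
(26 + 37)*k(q(1)) = (26 + 37)*(5 + 1) = 63*6 = 378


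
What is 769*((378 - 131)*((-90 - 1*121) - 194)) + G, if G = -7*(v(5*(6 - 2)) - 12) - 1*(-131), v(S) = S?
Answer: -76926840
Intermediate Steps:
G = 75 (G = -7*(5*(6 - 2) - 12) - 1*(-131) = -7*(5*4 - 12) + 131 = -7*(20 - 12) + 131 = -7*8 + 131 = -56 + 131 = 75)
769*((378 - 131)*((-90 - 1*121) - 194)) + G = 769*((378 - 131)*((-90 - 1*121) - 194)) + 75 = 769*(247*((-90 - 121) - 194)) + 75 = 769*(247*(-211 - 194)) + 75 = 769*(247*(-405)) + 75 = 769*(-100035) + 75 = -76926915 + 75 = -76926840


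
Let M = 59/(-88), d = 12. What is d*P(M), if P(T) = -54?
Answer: -648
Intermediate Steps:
M = -59/88 (M = 59*(-1/88) = -59/88 ≈ -0.67045)
d*P(M) = 12*(-54) = -648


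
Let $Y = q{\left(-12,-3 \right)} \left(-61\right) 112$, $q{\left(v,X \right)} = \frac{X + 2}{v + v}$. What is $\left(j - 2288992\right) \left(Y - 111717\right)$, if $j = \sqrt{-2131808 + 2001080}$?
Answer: $\frac{769112756960}{3} - \frac{672010 i \sqrt{32682}}{3} \approx 2.5637 \cdot 10^{11} - 4.0496 \cdot 10^{7} i$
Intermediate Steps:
$j = 2 i \sqrt{32682}$ ($j = \sqrt{-130728} = 2 i \sqrt{32682} \approx 361.56 i$)
$q{\left(v,X \right)} = \frac{2 + X}{2 v}$
$Y = - \frac{854}{3}$ ($Y = \frac{2 - 3}{2 \left(-12\right)} \left(-61\right) 112 = \frac{1}{2} \left(- \frac{1}{12}\right) \left(-1\right) \left(-61\right) 112 = \frac{1}{24} \left(-61\right) 112 = \left(- \frac{61}{24}\right) 112 = - \frac{854}{3} \approx -284.67$)
$\left(j - 2288992\right) \left(Y - 111717\right) = \left(2 i \sqrt{32682} - 2288992\right) \left(- \frac{854}{3} - 111717\right) = \left(-2288992 + 2 i \sqrt{32682}\right) \left(- \frac{336005}{3}\right) = \frac{769112756960}{3} - \frac{672010 i \sqrt{32682}}{3}$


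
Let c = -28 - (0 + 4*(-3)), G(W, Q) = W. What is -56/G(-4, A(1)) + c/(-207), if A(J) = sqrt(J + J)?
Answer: 2914/207 ≈ 14.077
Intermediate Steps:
A(J) = sqrt(2)*sqrt(J) (A(J) = sqrt(2*J) = sqrt(2)*sqrt(J))
c = -16 (c = -28 - (0 - 12) = -28 - 1*(-12) = -28 + 12 = -16)
-56/G(-4, A(1)) + c/(-207) = -56/(-4) - 16/(-207) = -56*(-1/4) - 16*(-1/207) = 14 + 16/207 = 2914/207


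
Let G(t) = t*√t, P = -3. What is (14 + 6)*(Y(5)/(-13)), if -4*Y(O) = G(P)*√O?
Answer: -15*I*√15/13 ≈ -4.4688*I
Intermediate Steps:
G(t) = t^(3/2)
Y(O) = 3*I*√3*√O/4 (Y(O) = -(-3)^(3/2)*√O/4 = -(-3*I*√3)*√O/4 = -(-3)*I*√3*√O/4 = 3*I*√3*√O/4)
(14 + 6)*(Y(5)/(-13)) = (14 + 6)*((3*I*√3*√5/4)/(-13)) = 20*((3*I*√15/4)*(-1/13)) = 20*(-3*I*√15/52) = -15*I*√15/13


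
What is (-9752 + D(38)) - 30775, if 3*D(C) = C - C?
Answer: -40527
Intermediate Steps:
D(C) = 0 (D(C) = (C - C)/3 = (1/3)*0 = 0)
(-9752 + D(38)) - 30775 = (-9752 + 0) - 30775 = -9752 - 30775 = -40527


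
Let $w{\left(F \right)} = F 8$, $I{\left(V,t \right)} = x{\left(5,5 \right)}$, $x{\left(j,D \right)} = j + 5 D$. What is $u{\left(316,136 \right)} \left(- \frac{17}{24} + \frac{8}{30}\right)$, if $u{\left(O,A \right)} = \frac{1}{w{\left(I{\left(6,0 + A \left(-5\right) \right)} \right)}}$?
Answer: $- \frac{53}{28800} \approx -0.0018403$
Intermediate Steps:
$I{\left(V,t \right)} = 30$ ($I{\left(V,t \right)} = 5 + 5 \cdot 5 = 5 + 25 = 30$)
$w{\left(F \right)} = 8 F$
$u{\left(O,A \right)} = \frac{1}{240}$ ($u{\left(O,A \right)} = \frac{1}{8 \cdot 30} = \frac{1}{240}$)
$u{\left(316,136 \right)} \left(- \frac{17}{24} + \frac{8}{30}\right) = \frac{- \frac{17}{24} + \frac{8}{30}}{240} = \frac{\left(-17\right) \frac{1}{24} + 8 \cdot \frac{1}{30}}{240} = \frac{- \frac{17}{24} + \frac{4}{15}}{240} = \frac{1}{240} \left(- \frac{53}{120}\right) = - \frac{53}{28800}$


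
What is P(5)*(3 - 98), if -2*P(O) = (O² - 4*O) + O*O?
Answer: 1425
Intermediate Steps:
P(O) = -O² + 2*O (P(O) = -((O² - 4*O) + O*O)/2 = -((O² - 4*O) + O²)/2 = -(-4*O + 2*O²)/2 = -O² + 2*O)
P(5)*(3 - 98) = (5*(2 - 1*5))*(3 - 98) = (5*(2 - 5))*(-95) = (5*(-3))*(-95) = -15*(-95) = 1425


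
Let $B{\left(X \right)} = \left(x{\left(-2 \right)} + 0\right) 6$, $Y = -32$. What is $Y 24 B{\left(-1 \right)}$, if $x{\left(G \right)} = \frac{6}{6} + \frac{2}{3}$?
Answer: $-7680$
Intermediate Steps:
$x{\left(G \right)} = \frac{5}{3}$ ($x{\left(G \right)} = 6 \cdot \frac{1}{6} + 2 \cdot \frac{1}{3} = 1 + \frac{2}{3} = \frac{5}{3}$)
$B{\left(X \right)} = 10$ ($B{\left(X \right)} = \left(\frac{5}{3} + 0\right) 6 = \frac{5}{3} \cdot 6 = 10$)
$Y 24 B{\left(-1 \right)} = \left(-32\right) 24 \cdot 10 = \left(-768\right) 10 = -7680$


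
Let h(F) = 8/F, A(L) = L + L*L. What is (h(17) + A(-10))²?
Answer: 2365444/289 ≈ 8184.9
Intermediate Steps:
A(L) = L + L²
(h(17) + A(-10))² = (8/17 - 10*(1 - 10))² = (8*(1/17) - 10*(-9))² = (8/17 + 90)² = (1538/17)² = 2365444/289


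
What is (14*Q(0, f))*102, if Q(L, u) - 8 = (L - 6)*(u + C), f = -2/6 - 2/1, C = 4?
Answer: -2856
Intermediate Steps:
f = -7/3 (f = -2*⅙ - 2*1 = -⅓ - 2 = -7/3 ≈ -2.3333)
Q(L, u) = 8 + (-6 + L)*(4 + u) (Q(L, u) = 8 + (L - 6)*(u + 4) = 8 + (-6 + L)*(4 + u))
(14*Q(0, f))*102 = (14*(-16 - 6*(-7/3) + 4*0 + 0*(-7/3)))*102 = (14*(-16 + 14 + 0 + 0))*102 = (14*(-2))*102 = -28*102 = -2856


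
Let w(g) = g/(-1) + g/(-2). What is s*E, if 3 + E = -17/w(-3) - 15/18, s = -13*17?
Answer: 30277/18 ≈ 1682.1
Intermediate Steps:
w(g) = -3*g/2 (w(g) = g*(-1) + g*(-1/2) = -g - g/2 = -3*g/2)
s = -221
E = -137/18 (E = -3 + (-17/((-3/2*(-3))) - 15/18) = -3 + (-17/9/2 - 15*1/18) = -3 + (-17*2/9 - 5/6) = -3 + (-34/9 - 5/6) = -3 - 83/18 = -137/18 ≈ -7.6111)
s*E = -221*(-137/18) = 30277/18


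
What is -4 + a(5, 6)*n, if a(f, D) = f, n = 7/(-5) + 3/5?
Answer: -8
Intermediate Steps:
n = -⅘ (n = 7*(-⅕) + 3*(⅕) = -7/5 + ⅗ = -⅘ ≈ -0.80000)
-4 + a(5, 6)*n = -4 + 5*(-⅘) = -4 - 4 = -8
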